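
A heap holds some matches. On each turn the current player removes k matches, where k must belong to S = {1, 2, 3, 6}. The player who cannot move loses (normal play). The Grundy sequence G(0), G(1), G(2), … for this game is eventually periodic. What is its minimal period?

G(0) = 0
G(1) = mex{0} = 1
G(2) = mex{1,0} = 2
G(3) = mex{2,1,0} = 3
G(4) = mex{3,2,1} = 0
G(5) = mex{0,3,2} = 1
G(6) = mex{1,0,3,0} = 2
G(7) = mex{2,1,0,1} = 3
G(8) = mex{3,2,1,2} = 0
G(9) = mex{0,3,2,3} = 1
G(10) = mex{1,0,3,0} = 2
G(11) = mex{2,1,0,1} = 3
G(12) = mex{3,2,1,2} = 0
G(13) = mex{0,3,2,3} = 1
G(14) = mex{1,0,3,0} = 2
G(n+4) = G(n) holds for n = 0,…,5 (a full window of length max(S) = 6), so the sequence is purely periodic with period 4.

4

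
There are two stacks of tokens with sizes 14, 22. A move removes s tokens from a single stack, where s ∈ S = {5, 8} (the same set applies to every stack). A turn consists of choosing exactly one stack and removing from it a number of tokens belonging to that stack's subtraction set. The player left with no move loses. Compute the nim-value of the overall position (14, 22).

All stacks use S = {5, 8}:
G(0) = 0
G(1) = mex{} = 0
G(2) = mex{} = 0
G(3) = mex{} = 0
G(4) = mex{} = 0
G(5) = mex{0} = 1
G(6) = mex{0} = 1
G(7) = mex{0} = 1
G(8) = mex{0,0} = 1
G(9) = mex{0,0} = 1
G(10) = mex{1,0} = 2
G(11) = mex{1,0} = 2
G(12) = mex{1,0} = 2
G(13) = mex{1,1} = 0
G(14) = mex{1,1} = 0
G(15) = mex{2,1} = 0
G(16) = mex{2,1} = 0
G(17) = mex{2,1} = 0
G(18) = mex{0,2} = 1
G(19) = mex{0,2} = 1
G(20) = mex{0,2} = 1
G(21) = mex{0,0} = 1
G(22) = mex{0,0} = 1
Stack A: G(14) = 0.
Stack B: G(22) = 1.
Combined Grundy value = 0 ⊕ 1 = 1.

1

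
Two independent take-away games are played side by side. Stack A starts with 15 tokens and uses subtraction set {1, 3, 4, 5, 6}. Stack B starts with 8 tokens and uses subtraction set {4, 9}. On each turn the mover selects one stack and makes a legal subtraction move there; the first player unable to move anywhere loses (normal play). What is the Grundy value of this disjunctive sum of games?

Stack A, S = {1, 3, 4, 5, 6}:
G(0) = 0
G(1) = mex{0} = 1
G(2) = mex{1} = 0
G(3) = mex{0,0} = 1
G(4) = mex{1,1,0} = 2
G(5) = mex{2,0,1,0} = 3
G(6) = mex{3,1,0,1,0} = 2
G(7) = mex{2,2,1,0,1} = 3
G(8) = mex{3,3,2,1,0} = 4
G(9) = mex{4,2,3,2,1} = 0
G(10) = mex{0,3,2,3,2} = 1
G(11) = mex{1,4,3,2,3} = 0
G(12) = mex{0,0,4,3,2} = 1
G(13) = mex{1,1,0,4,3} = 2
G(14) = mex{2,0,1,0,4} = 3
G(15) = mex{3,1,0,1,0} = 2
G_A(15) = 2.
Stack B, S = {4, 9}:
n : 0 1 2 3 4 5 6 7 8
G : 0 0 0 0 1 1 1 1 0
G_B(8) = 0.
Combined Grundy value = 2 ⊕ 0 = 2.

2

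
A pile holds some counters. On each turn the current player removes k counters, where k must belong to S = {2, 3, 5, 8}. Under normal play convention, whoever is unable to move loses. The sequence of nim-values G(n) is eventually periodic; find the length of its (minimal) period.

n :  0  1  2  3  4  5  6  7  8  9 10 11 12 13 14 15 16 17 18 19 20 21 22 23 24 25 26 27 28 29 30 31 32 33 34 35 36 37 38 39 40 41 42 43 44 45 46 47 48
G :  0  0  1  1  2  2  3  0  4  1  3  0  4  1  2  2  3  0  0  1  1  2  3  3  0  2  1  4  0  3  1  2  2  3  0  0  1  1  2  3  3  0  2  1  4  0  3  1  2
From n = 13 onward G(n+17) = G(n); since this holds over max(S) = 8 consecutive positions the period is 17 (pre-period 13).

17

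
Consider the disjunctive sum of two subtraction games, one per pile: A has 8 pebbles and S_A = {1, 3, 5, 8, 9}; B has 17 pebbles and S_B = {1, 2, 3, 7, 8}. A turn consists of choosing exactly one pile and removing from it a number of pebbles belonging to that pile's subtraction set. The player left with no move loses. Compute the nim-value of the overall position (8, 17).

6

Pile A, S = {1, 3, 5, 8, 9}:
n : 0 1 2 3 4 5 6 7 8
G : 0 1 0 1 0 1 0 1 2
G_A(8) = 2.
Pile B, S = {1, 2, 3, 7, 8}:
G(0) = 0
G(1) = mex{0} = 1
G(2) = mex{1,0} = 2
G(3) = mex{2,1,0} = 3
G(4) = mex{3,2,1} = 0
G(5) = mex{0,3,2} = 1
G(6) = mex{1,0,3} = 2
G(7) = mex{2,1,0,0} = 3
G(8) = mex{3,2,1,1,0} = 4
G(9) = mex{4,3,2,2,1} = 0
G(10) = mex{0,4,3,3,2} = 1
G(11) = mex{1,0,4,0,3} = 2
G(12) = mex{2,1,0,1,0} = 3
G(13) = mex{3,2,1,2,1} = 0
G(14) = mex{0,3,2,3,2} = 1
G(15) = mex{1,0,3,4,3} = 2
G(16) = mex{2,1,0,0,4} = 3
G(17) = mex{3,2,1,1,0} = 4
G_B(17) = 4.
Combined Grundy value = 2 ⊕ 4 = 6.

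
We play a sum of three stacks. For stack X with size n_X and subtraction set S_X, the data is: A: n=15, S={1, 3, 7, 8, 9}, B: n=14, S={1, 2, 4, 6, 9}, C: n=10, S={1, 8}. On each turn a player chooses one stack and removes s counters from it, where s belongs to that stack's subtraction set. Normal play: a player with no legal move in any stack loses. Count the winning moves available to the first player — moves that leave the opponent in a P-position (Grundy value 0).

8

Stack A, S = {1, 3, 7, 8, 9}:
G(0) = 0
G(1) = mex{0} = 1
G(2) = mex{1} = 0
G(3) = mex{0,0} = 1
G(4) = mex{1,1} = 0
G(5) = mex{0,0} = 1
G(6) = mex{1,1} = 0
G(7) = mex{0,0,0} = 1
G(8) = mex{1,1,1,0} = 2
G(9) = mex{2,0,0,1,0} = 3
G(10) = mex{3,1,1,0,1} = 2
G(11) = mex{2,2,0,1,0} = 3
G(12) = mex{3,3,1,0,1} = 2
G(13) = mex{2,2,0,1,0} = 3
G(14) = mex{3,3,1,0,1} = 2
G(15) = mex{2,2,2,1,0} = 3
G_A(15) = 3.
Stack B, S = {1, 2, 4, 6, 9}:
G(0) = 0
G(1) = mex{0} = 1
G(2) = mex{1,0} = 2
G(3) = mex{2,1} = 0
G(4) = mex{0,2,0} = 1
G(5) = mex{1,0,1} = 2
G(6) = mex{2,1,2,0} = 3
G(7) = mex{3,2,0,1} = 4
G(8) = mex{4,3,1,2} = 0
G(9) = mex{0,4,2,0,0} = 1
G(10) = mex{1,0,3,1,1} = 2
G(11) = mex{2,1,4,2,2} = 0
G(12) = mex{0,2,0,3,0} = 1
G(13) = mex{1,0,1,4,1} = 2
G(14) = mex{2,1,2,0,2} = 3
G_B(14) = 3.
Stack C, S = {1, 8}:
n :  0  1  2  3  4  5  6  7  8  9 10
G :  0  1  0  1  0  1  0  1  2  0  1
G_C(10) = 1.
Combined Grundy value = 3 ⊕ 3 ⊕ 1 = 1.
A winning move leaves total XOR = 0, i.e. changes one component's Grundy value g to g ⊕ X where X is the current total.
Stack A: need g' = 3⊕1 = 2. Options: 15−1→G=2, 15−3→G=2, 15−7→G=2, 15−8→G=1, 15−9→G=0. Hits: 3.
Stack B: need g' = 3⊕1 = 2. Options: 14−1→G=2, 14−2→G=1, 14−4→G=2, 14−6→G=0, 14−9→G=2. Hits: 3.
Stack C: need g' = 1⊕1 = 0. Options: 10−1→G=0, 10−8→G=0. Hits: 2.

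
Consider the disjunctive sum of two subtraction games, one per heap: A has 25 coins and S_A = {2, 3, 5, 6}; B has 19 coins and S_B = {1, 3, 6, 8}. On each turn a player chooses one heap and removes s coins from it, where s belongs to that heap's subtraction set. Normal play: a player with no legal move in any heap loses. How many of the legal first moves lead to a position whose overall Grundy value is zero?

4

Heap A, S = {2, 3, 5, 6}:
n :  0  1  2  3  4  5  6  7  8  9 10 11 12 13 14 15 16 17 18 19 20 21 22 23 24 25
G :  0  0  1  1  2  2  3  3  0  0  1  1  2  2  3  3  0  0  1  1  2  2  3  3  0  0
G_A(25) = 0.
Heap B, S = {1, 3, 6, 8}:
n :  0  1  2  3  4  5  6  7  8  9 10 11 12 13 14 15 16 17 18 19
G :  0  1  0  1  0  1  2  3  2  0  1  0  1  0  1  2  3  2  0  1
G_B(19) = 1.
Combined Grundy value = 0 ⊕ 1 = 1.
A winning move leaves total XOR = 0, i.e. changes one component's Grundy value g to g ⊕ X where X is the current total.
Heap A: need g' = 0⊕1 = 1. Options: 25−2→G=3, 25−3→G=3, 25−5→G=2, 25−6→G=1. Hits: 1.
Heap B: need g' = 1⊕1 = 0. Options: 19−1→G=0, 19−3→G=3, 19−6→G=0, 19−8→G=0. Hits: 3.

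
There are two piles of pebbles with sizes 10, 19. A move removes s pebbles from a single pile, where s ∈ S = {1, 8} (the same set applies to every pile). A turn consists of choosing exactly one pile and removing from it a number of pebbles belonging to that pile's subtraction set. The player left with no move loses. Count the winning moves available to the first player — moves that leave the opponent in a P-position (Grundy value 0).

All piles use S = {1, 8}:
n :  0  1  2  3  4  5  6  7  8  9 10 11 12 13 14 15 16 17 18 19
G :  0  1  0  1  0  1  0  1  2  0  1  0  1  0  1  0  1  2  0  1
Pile A: G(10) = 1.
Pile B: G(19) = 1.
Combined Grundy value = 1 ⊕ 1 = 0.
A winning move leaves total XOR = 0, i.e. changes one component's Grundy value g to g ⊕ X where X is the current total.
Pile A: target g' = 1⊕0 = 1, but every legal move changes the Grundy value (mex property), so 0 moves.
Pile B: target g' = 1⊕0 = 1, but every legal move changes the Grundy value (mex property), so 0 moves.

0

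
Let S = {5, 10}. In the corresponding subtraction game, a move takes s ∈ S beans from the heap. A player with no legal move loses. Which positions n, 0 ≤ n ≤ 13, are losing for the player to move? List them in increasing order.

0, 1, 2, 3, 4

G(0) = 0
G(1) = mex{} = 0
G(2) = mex{} = 0
G(3) = mex{} = 0
G(4) = mex{} = 0
G(5) = mex{0} = 1
G(6) = mex{0} = 1
G(7) = mex{0} = 1
G(8) = mex{0} = 1
G(9) = mex{0} = 1
G(10) = mex{1,0} = 2
G(11) = mex{1,0} = 2
G(12) = mex{1,0} = 2
G(13) = mex{1,0} = 2
P-positions are exactly the n with G(n) = 0.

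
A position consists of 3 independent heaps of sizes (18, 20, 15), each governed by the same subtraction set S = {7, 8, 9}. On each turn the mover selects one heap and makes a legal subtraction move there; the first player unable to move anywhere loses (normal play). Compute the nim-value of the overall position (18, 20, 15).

2

All heaps use S = {7, 8, 9}:
G(0) = 0
G(1) = mex{} = 0
G(2) = mex{} = 0
G(3) = mex{} = 0
G(4) = mex{} = 0
G(5) = mex{} = 0
G(6) = mex{} = 0
G(7) = mex{0} = 1
G(8) = mex{0,0} = 1
G(9) = mex{0,0,0} = 1
G(10) = mex{0,0,0} = 1
G(11) = mex{0,0,0} = 1
G(12) = mex{0,0,0} = 1
G(13) = mex{0,0,0} = 1
G(14) = mex{1,0,0} = 2
G(15) = mex{1,1,0} = 2
G(16) = mex{1,1,1} = 0
G(17) = mex{1,1,1} = 0
G(18) = mex{1,1,1} = 0
G(19) = mex{1,1,1} = 0
G(20) = mex{1,1,1} = 0
Heap A: G(18) = 0.
Heap B: G(20) = 0.
Heap C: G(15) = 2.
Combined Grundy value = 0 ⊕ 0 ⊕ 2 = 2.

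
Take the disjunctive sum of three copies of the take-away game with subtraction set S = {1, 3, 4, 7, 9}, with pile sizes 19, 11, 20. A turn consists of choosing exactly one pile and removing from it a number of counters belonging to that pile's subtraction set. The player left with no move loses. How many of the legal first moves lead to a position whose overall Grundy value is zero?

All piles use S = {1, 3, 4, 7, 9}:
n :  0  1  2  3  4  5  6  7  8  9 10 11 12 13 14 15 16 17 18 19 20
G :  0  1  0  1  2  3  2  3  0  1  0  1  2  3  2  3  0  1  0  1  2
Pile A: G(19) = 1.
Pile B: G(11) = 1.
Pile C: G(20) = 2.
Combined Grundy value = 1 ⊕ 1 ⊕ 2 = 2.
A winning move leaves total XOR = 0, i.e. changes one component's Grundy value g to g ⊕ X where X is the current total.
Pile A: need g' = 1⊕2 = 3. Options: 19−1→G=0, 19−3→G=0, 19−4→G=3, 19−7→G=2, 19−9→G=0. Hits: 1.
Pile B: need g' = 1⊕2 = 3. Options: 11−1→G=0, 11−3→G=0, 11−4→G=3, 11−7→G=2, 11−9→G=0. Hits: 1.
Pile C: need g' = 2⊕2 = 0. Options: 20−1→G=1, 20−3→G=1, 20−4→G=0, 20−7→G=3, 20−9→G=1. Hits: 1.

3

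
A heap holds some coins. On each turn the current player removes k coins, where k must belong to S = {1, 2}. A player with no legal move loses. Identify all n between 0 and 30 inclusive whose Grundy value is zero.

0, 3, 6, 9, 12, 15, 18, 21, 24, 27, 30

G(0) = 0
G(1) = mex{0} = 1
G(2) = mex{1,0} = 2
G(3) = mex{2,1} = 0
G(4) = mex{0,2} = 1
G(5) = mex{1,0} = 2
G(6) = mex{2,1} = 0
G(7) = mex{0,2} = 1
G(8) = mex{1,0} = 2
G(9) = mex{2,1} = 0
G(10) = mex{0,2} = 1
G(11) = mex{1,0} = 2
G(12) = mex{2,1} = 0
G(13) = mex{0,2} = 1
G(14) = mex{1,0} = 2
G(15) = mex{2,1} = 0
G(16) = mex{0,2} = 1
G(17) = mex{1,0} = 2
G(18) = mex{2,1} = 0
G(19) = mex{0,2} = 1
G(20) = mex{1,0} = 2
G(21) = mex{2,1} = 0
G(22) = mex{0,2} = 1
G(23) = mex{1,0} = 2
G(24) = mex{2,1} = 0
G(25) = mex{0,2} = 1
G(26) = mex{1,0} = 2
G(27) = mex{2,1} = 0
G(28) = mex{0,2} = 1
G(29) = mex{1,0} = 2
G(30) = mex{2,1} = 0
P-positions are exactly the n with G(n) = 0.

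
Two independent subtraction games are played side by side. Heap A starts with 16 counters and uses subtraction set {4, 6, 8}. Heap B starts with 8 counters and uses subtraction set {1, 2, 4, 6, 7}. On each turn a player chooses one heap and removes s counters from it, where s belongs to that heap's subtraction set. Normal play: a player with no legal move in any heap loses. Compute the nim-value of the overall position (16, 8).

1

Heap A, S = {4, 6, 8}:
n :  0  1  2  3  4  5  6  7  8  9 10 11 12 13 14 15 16
G :  0  0  0  0  1  1  1  1  2  2  2  2  0  0  0  0  1
G_A(16) = 1.
Heap B, S = {1, 2, 4, 6, 7}:
n : 0 1 2 3 4 5 6 7 8
G : 0 1 2 0 1 2 3 4 0
G_B(8) = 0.
Combined Grundy value = 1 ⊕ 0 = 1.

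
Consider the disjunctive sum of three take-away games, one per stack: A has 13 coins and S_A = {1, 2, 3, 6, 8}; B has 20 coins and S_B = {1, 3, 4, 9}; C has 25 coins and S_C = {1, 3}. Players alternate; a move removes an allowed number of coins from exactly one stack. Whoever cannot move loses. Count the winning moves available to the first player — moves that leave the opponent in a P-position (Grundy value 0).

Stack A, S = {1, 2, 3, 6, 8}:
n :  0  1  2  3  4  5  6  7  8  9 10 11 12 13
G :  0  1  2  3  0  1  2  3  4  0  1  2  3  0
G_A(13) = 0.
Stack B, S = {1, 3, 4, 9}:
G(0) = 0
G(1) = mex{0} = 1
G(2) = mex{1} = 0
G(3) = mex{0,0} = 1
G(4) = mex{1,1,0} = 2
G(5) = mex{2,0,1} = 3
G(6) = mex{3,1,0} = 2
G(7) = mex{2,2,1} = 0
G(8) = mex{0,3,2} = 1
G(9) = mex{1,2,3,0} = 4
G(10) = mex{4,0,2,1} = 3
G(11) = mex{3,1,0,0} = 2
G(12) = mex{2,4,1,1} = 0
G(13) = mex{0,3,4,2} = 1
G(14) = mex{1,2,3,3} = 0
G(15) = mex{0,0,2,2} = 1
G(16) = mex{1,1,0,0} = 2
G(17) = mex{2,0,1,1} = 3
G(18) = mex{3,1,0,4} = 2
G(19) = mex{2,2,1,3} = 0
G(20) = mex{0,3,2,2} = 1
G_B(20) = 1.
Stack C, S = {1, 3}:
n :  0  1  2  3  4  5  6  7  8  9 10 11 12 13 14 15 16 17 18 19 20 21 22 23 24 25
G :  0  1  0  1  0  1  0  1  0  1  0  1  0  1  0  1  0  1  0  1  0  1  0  1  0  1
G_C(25) = 1.
Combined Grundy value = 0 ⊕ 1 ⊕ 1 = 0.
A winning move leaves total XOR = 0, i.e. changes one component's Grundy value g to g ⊕ X where X is the current total.
Stack A: target g' = 0⊕0 = 0, but every legal move changes the Grundy value (mex property), so 0 moves.
Stack B: target g' = 1⊕0 = 1, but every legal move changes the Grundy value (mex property), so 0 moves.
Stack C: target g' = 1⊕0 = 1, but every legal move changes the Grundy value (mex property), so 0 moves.

0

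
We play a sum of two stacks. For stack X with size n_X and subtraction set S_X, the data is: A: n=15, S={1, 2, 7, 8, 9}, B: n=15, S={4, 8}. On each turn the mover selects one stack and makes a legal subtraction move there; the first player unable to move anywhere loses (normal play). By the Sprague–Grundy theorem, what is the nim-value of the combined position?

3

Stack A, S = {1, 2, 7, 8, 9}:
n :  0  1  2  3  4  5  6  7  8  9 10 11 12 13 14 15
G :  0  1  2  0  1  2  0  1  2  3  4  5  3  4  5  3
G_A(15) = 3.
Stack B, S = {4, 8}:
G(0) = 0
G(1) = mex{} = 0
G(2) = mex{} = 0
G(3) = mex{} = 0
G(4) = mex{0} = 1
G(5) = mex{0} = 1
G(6) = mex{0} = 1
G(7) = mex{0} = 1
G(8) = mex{1,0} = 2
G(9) = mex{1,0} = 2
G(10) = mex{1,0} = 2
G(11) = mex{1,0} = 2
G(12) = mex{2,1} = 0
G(13) = mex{2,1} = 0
G(14) = mex{2,1} = 0
G(15) = mex{2,1} = 0
G_B(15) = 0.
Combined Grundy value = 3 ⊕ 0 = 3.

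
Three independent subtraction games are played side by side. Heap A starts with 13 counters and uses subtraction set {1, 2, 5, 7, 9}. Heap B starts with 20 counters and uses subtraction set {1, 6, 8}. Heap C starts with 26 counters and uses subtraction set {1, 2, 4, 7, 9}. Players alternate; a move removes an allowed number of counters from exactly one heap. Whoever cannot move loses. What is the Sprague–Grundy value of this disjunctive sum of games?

7

Heap A, S = {1, 2, 5, 7, 9}:
G(0) = 0
G(1) = mex{0} = 1
G(2) = mex{1,0} = 2
G(3) = mex{2,1} = 0
G(4) = mex{0,2} = 1
G(5) = mex{1,0,0} = 2
G(6) = mex{2,1,1} = 0
G(7) = mex{0,2,2,0} = 1
G(8) = mex{1,0,0,1} = 2
G(9) = mex{2,1,1,2,0} = 3
G(10) = mex{3,2,2,0,1} = 4
G(11) = mex{4,3,0,1,2} = 5
G(12) = mex{5,4,1,2,0} = 3
G(13) = mex{3,5,2,0,1} = 4
G_A(13) = 4.
Heap B, S = {1, 6, 8}:
n :  0  1  2  3  4  5  6  7  8  9 10 11 12 13 14 15 16 17 18 19 20
G :  0  1  0  1  0  1  2  0  1  0  1  0  1  2  0  1  0  1  0  1  2
G_B(20) = 2.
Heap C, S = {1, 2, 4, 7, 9}:
G(0) = 0
G(1) = mex{0} = 1
G(2) = mex{1,0} = 2
G(3) = mex{2,1} = 0
G(4) = mex{0,2,0} = 1
G(5) = mex{1,0,1} = 2
G(6) = mex{2,1,2} = 0
G(7) = mex{0,2,0,0} = 1
G(8) = mex{1,0,1,1} = 2
G(9) = mex{2,1,2,2,0} = 3
G(10) = mex{3,2,0,0,1} = 4
G(11) = mex{4,3,1,1,2} = 0
G(12) = mex{0,4,2,2,0} = 1
G(13) = mex{1,0,3,0,1} = 2
G(14) = mex{2,1,4,1,2} = 0
G(15) = mex{0,2,0,2,0} = 1
G(16) = mex{1,0,1,3,1} = 2
G(17) = mex{2,1,2,4,2} = 0
G(18) = mex{0,2,0,0,3} = 1
G(19) = mex{1,0,1,1,4} = 2
G(20) = mex{2,1,2,2,0} = 3
G(21) = mex{3,2,0,0,1} = 4
G(22) = mex{4,3,1,1,2} = 0
G(23) = mex{0,4,2,2,0} = 1
G(24) = mex{1,0,3,0,1} = 2
G(25) = mex{2,1,4,1,2} = 0
G(26) = mex{0,2,0,2,0} = 1
G_C(26) = 1.
Combined Grundy value = 4 ⊕ 2 ⊕ 1 = 7.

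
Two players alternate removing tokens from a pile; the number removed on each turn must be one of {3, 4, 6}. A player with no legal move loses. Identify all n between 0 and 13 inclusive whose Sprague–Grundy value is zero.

n :  0  1  2  3  4  5  6  7  8  9 10 11 12 13
G :  0  0  0  1  1  1  2  2  2  0  0  0  1  1
P-positions are exactly the n with G(n) = 0.

0, 1, 2, 9, 10, 11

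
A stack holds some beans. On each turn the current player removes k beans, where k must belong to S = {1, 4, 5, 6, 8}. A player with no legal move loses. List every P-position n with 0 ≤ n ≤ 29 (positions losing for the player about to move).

0, 2, 9, 11, 18, 20, 27, 29

n :  0  1  2  3  4  5  6  7  8  9 10 11 12 13 14 15 16 17 18 19 20 21 22 23 24 25 26 27 28 29
G :  0  1  0  1  2  3  2  3  4  0  1  0  1  2  3  2  3  4  0  1  0  1  2  3  2  3  4  0  1  0
P-positions are exactly the n with G(n) = 0.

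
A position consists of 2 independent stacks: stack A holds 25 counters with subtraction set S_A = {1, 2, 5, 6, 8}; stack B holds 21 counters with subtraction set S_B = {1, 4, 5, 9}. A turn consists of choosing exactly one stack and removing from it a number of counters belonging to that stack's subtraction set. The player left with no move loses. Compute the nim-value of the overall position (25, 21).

Stack A, S = {1, 2, 5, 6, 8}:
G(0) = 0
G(1) = mex{0} = 1
G(2) = mex{1,0} = 2
G(3) = mex{2,1} = 0
G(4) = mex{0,2} = 1
G(5) = mex{1,0,0} = 2
G(6) = mex{2,1,1,0} = 3
G(7) = mex{3,2,2,1} = 0
G(8) = mex{0,3,0,2,0} = 1
G(9) = mex{1,0,1,0,1} = 2
G(10) = mex{2,1,2,1,2} = 0
G(11) = mex{0,2,3,2,0} = 1
G(12) = mex{1,0,0,3,1} = 2
G(13) = mex{2,1,1,0,2} = 3
G(14) = mex{3,2,2,1,3} = 0
G(15) = mex{0,3,0,2,0} = 1
G(16) = mex{1,0,1,0,1} = 2
G(17) = mex{2,1,2,1,2} = 0
G(18) = mex{0,2,3,2,0} = 1
G(19) = mex{1,0,0,3,1} = 2
G(20) = mex{2,1,1,0,2} = 3
G(21) = mex{3,2,2,1,3} = 0
G(22) = mex{0,3,0,2,0} = 1
G(23) = mex{1,0,1,0,1} = 2
G(24) = mex{2,1,2,1,2} = 0
G(25) = mex{0,2,3,2,0} = 1
G_A(25) = 1.
Stack B, S = {1, 4, 5, 9}:
G(0) = 0
G(1) = mex{0} = 1
G(2) = mex{1} = 0
G(3) = mex{0} = 1
G(4) = mex{1,0} = 2
G(5) = mex{2,1,0} = 3
G(6) = mex{3,0,1} = 2
G(7) = mex{2,1,0} = 3
G(8) = mex{3,2,1} = 0
G(9) = mex{0,3,2,0} = 1
G(10) = mex{1,2,3,1} = 0
G(11) = mex{0,3,2,0} = 1
G(12) = mex{1,0,3,1} = 2
G(13) = mex{2,1,0,2} = 3
G(14) = mex{3,0,1,3} = 2
G(15) = mex{2,1,0,2} = 3
G(16) = mex{3,2,1,3} = 0
G(17) = mex{0,3,2,0} = 1
G(18) = mex{1,2,3,1} = 0
G(19) = mex{0,3,2,0} = 1
G(20) = mex{1,0,3,1} = 2
G(21) = mex{2,1,0,2} = 3
G_B(21) = 3.
Combined Grundy value = 1 ⊕ 3 = 2.

2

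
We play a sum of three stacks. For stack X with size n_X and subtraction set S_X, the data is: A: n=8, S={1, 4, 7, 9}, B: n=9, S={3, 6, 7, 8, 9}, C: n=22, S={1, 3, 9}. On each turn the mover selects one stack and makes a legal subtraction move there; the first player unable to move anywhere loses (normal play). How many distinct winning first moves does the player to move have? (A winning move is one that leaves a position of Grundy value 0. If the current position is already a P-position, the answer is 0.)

Stack A, S = {1, 4, 7, 9}:
n : 0 1 2 3 4 5 6 7 8
G : 0 1 0 1 2 0 1 2 0
G_A(8) = 0.
Stack B, S = {3, 6, 7, 8, 9}:
G(0) = 0
G(1) = mex{} = 0
G(2) = mex{} = 0
G(3) = mex{0} = 1
G(4) = mex{0} = 1
G(5) = mex{0} = 1
G(6) = mex{1,0} = 2
G(7) = mex{1,0,0} = 2
G(8) = mex{1,0,0,0} = 2
G(9) = mex{2,1,0,0,0} = 3
G_B(9) = 3.
Stack C, S = {1, 3, 9}:
G(0) = 0
G(1) = mex{0} = 1
G(2) = mex{1} = 0
G(3) = mex{0,0} = 1
G(4) = mex{1,1} = 0
G(5) = mex{0,0} = 1
G(6) = mex{1,1} = 0
G(7) = mex{0,0} = 1
G(8) = mex{1,1} = 0
G(9) = mex{0,0,0} = 1
G(10) = mex{1,1,1} = 0
G(11) = mex{0,0,0} = 1
G(12) = mex{1,1,1} = 0
G(13) = mex{0,0,0} = 1
G(14) = mex{1,1,1} = 0
G(15) = mex{0,0,0} = 1
G(16) = mex{1,1,1} = 0
G(17) = mex{0,0,0} = 1
G(18) = mex{1,1,1} = 0
G(19) = mex{0,0,0} = 1
G(20) = mex{1,1,1} = 0
G(21) = mex{0,0,0} = 1
G(22) = mex{1,1,1} = 0
G_C(22) = 0.
Combined Grundy value = 0 ⊕ 3 ⊕ 0 = 3.
A winning move leaves total XOR = 0, i.e. changes one component's Grundy value g to g ⊕ X where X is the current total.
Stack A: need g' = 0⊕3 = 3. Options: 8−1→G=2, 8−4→G=2, 8−7→G=1. Hits: 0.
Stack B: need g' = 3⊕3 = 0. Options: 9−3→G=2, 9−6→G=1, 9−7→G=0, 9−8→G=0, 9−9→G=0. Hits: 3.
Stack C: need g' = 0⊕3 = 3. Options: 22−1→G=1, 22−3→G=1, 22−9→G=1. Hits: 0.

3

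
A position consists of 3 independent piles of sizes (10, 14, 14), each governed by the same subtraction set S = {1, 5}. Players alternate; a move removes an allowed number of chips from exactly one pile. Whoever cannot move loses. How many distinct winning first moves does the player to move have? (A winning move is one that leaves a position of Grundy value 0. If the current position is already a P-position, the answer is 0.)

0

All piles use S = {1, 5}:
n :  0  1  2  3  4  5  6  7  8  9 10 11 12 13 14
G :  0  1  0  1  0  1  0  1  0  1  0  1  0  1  0
Pile A: G(10) = 0.
Pile B: G(14) = 0.
Pile C: G(14) = 0.
Combined Grundy value = 0 ⊕ 0 ⊕ 0 = 0.
A winning move leaves total XOR = 0, i.e. changes one component's Grundy value g to g ⊕ X where X is the current total.
Pile A: target g' = 0⊕0 = 0, but every legal move changes the Grundy value (mex property), so 0 moves.
Pile B: target g' = 0⊕0 = 0, but every legal move changes the Grundy value (mex property), so 0 moves.
Pile C: target g' = 0⊕0 = 0, but every legal move changes the Grundy value (mex property), so 0 moves.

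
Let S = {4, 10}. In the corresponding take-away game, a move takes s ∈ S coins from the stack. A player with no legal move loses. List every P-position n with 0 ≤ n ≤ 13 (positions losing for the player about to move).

0, 1, 2, 3, 8, 9

G(0) = 0
G(1) = mex{} = 0
G(2) = mex{} = 0
G(3) = mex{} = 0
G(4) = mex{0} = 1
G(5) = mex{0} = 1
G(6) = mex{0} = 1
G(7) = mex{0} = 1
G(8) = mex{1} = 0
G(9) = mex{1} = 0
G(10) = mex{1,0} = 2
G(11) = mex{1,0} = 2
G(12) = mex{0,0} = 1
G(13) = mex{0,0} = 1
P-positions are exactly the n with G(n) = 0.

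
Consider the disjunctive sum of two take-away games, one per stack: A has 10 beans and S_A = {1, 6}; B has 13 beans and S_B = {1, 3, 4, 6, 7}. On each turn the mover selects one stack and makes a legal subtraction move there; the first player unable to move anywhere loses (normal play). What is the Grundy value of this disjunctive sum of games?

Stack A, S = {1, 6}:
n :  0  1  2  3  4  5  6  7  8  9 10
G :  0  1  0  1  0  1  2  0  1  0  1
G_A(10) = 1.
Stack B, S = {1, 3, 4, 6, 7}:
n :  0  1  2  3  4  5  6  7  8  9 10 11 12 13
G :  0  1  0  1  2  3  2  3  4  5  0  1  0  1
G_B(13) = 1.
Combined Grundy value = 1 ⊕ 1 = 0.

0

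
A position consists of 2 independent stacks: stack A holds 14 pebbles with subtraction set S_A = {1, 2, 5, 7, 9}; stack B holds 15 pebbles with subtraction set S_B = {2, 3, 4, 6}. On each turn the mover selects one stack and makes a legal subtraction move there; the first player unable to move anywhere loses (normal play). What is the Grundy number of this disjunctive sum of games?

Stack A, S = {1, 2, 5, 7, 9}:
n :  0  1  2  3  4  5  6  7  8  9 10 11 12 13 14
G :  0  1  2  0  1  2  0  1  2  3  4  5  3  4  0
G_A(14) = 0.
Stack B, S = {2, 3, 4, 6}:
G(0) = 0
G(1) = mex{} = 0
G(2) = mex{0} = 1
G(3) = mex{0,0} = 1
G(4) = mex{1,0,0} = 2
G(5) = mex{1,1,0} = 2
G(6) = mex{2,1,1,0} = 3
G(7) = mex{2,2,1,0} = 3
G(8) = mex{3,2,2,1} = 0
G(9) = mex{3,3,2,1} = 0
G(10) = mex{0,3,3,2} = 1
G(11) = mex{0,0,3,2} = 1
G(12) = mex{1,0,0,3} = 2
G(13) = mex{1,1,0,3} = 2
G(14) = mex{2,1,1,0} = 3
G(15) = mex{2,2,1,0} = 3
G_B(15) = 3.
Combined Grundy value = 0 ⊕ 3 = 3.

3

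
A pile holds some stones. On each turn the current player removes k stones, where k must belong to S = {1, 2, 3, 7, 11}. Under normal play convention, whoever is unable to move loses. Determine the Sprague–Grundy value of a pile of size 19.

G(0) = 0
G(1) = mex{0} = 1
G(2) = mex{1,0} = 2
G(3) = mex{2,1,0} = 3
G(4) = mex{3,2,1} = 0
G(5) = mex{0,3,2} = 1
G(6) = mex{1,0,3} = 2
G(7) = mex{2,1,0,0} = 3
G(8) = mex{3,2,1,1} = 0
G(9) = mex{0,3,2,2} = 1
G(10) = mex{1,0,3,3} = 2
G(11) = mex{2,1,0,0,0} = 3
G(12) = mex{3,2,1,1,1} = 0
G(13) = mex{0,3,2,2,2} = 1
G(14) = mex{1,0,3,3,3} = 2
G(15) = mex{2,1,0,0,0} = 3
G(16) = mex{3,2,1,1,1} = 0
G(17) = mex{0,3,2,2,2} = 1
G(18) = mex{1,0,3,3,3} = 2
G(19) = mex{2,1,0,0,0} = 3

3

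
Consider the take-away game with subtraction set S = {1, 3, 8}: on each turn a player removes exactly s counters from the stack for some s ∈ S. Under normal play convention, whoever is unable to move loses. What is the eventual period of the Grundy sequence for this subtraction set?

n :  0  1  2  3  4  5  6  7  8  9 10 11 12 13 14 15 16 17 18 19 20 21 22 23
G :  0  1  0  1  0  1  0  1  2  3  2  0  1  0  1  0  1  0  1  2  3  2  0  1
G(n+11) = G(n) holds for n = 0,…,7 (a full window of length max(S) = 8), so the sequence is purely periodic with period 11.

11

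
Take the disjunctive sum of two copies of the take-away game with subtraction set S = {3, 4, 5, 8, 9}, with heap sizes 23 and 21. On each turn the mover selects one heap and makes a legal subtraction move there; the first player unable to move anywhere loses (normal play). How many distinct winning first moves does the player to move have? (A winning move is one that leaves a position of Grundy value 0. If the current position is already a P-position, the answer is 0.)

0

All heaps use S = {3, 4, 5, 8, 9}:
n :  0  1  2  3  4  5  6  7  8  9 10 11 12 13 14 15 16 17 18 19 20 21 22 23
G :  0  0  0  1  1  1  2  2  2  3  3  3  0  0  0  1  1  1  2  2  2  3  3  3
Heap A: G(23) = 3.
Heap B: G(21) = 3.
Combined Grundy value = 3 ⊕ 3 = 0.
A winning move leaves total XOR = 0, i.e. changes one component's Grundy value g to g ⊕ X where X is the current total.
Heap A: target g' = 3⊕0 = 3, but every legal move changes the Grundy value (mex property), so 0 moves.
Heap B: target g' = 3⊕0 = 3, but every legal move changes the Grundy value (mex property), so 0 moves.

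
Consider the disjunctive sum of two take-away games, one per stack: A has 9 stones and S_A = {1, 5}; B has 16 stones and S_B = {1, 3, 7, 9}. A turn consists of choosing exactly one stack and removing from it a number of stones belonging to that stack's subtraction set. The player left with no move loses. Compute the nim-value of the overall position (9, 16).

1

Stack A, S = {1, 5}:
n : 0 1 2 3 4 5 6 7 8 9
G : 0 1 0 1 0 1 0 1 0 1
G_A(9) = 1.
Stack B, S = {1, 3, 7, 9}:
G(0) = 0
G(1) = mex{0} = 1
G(2) = mex{1} = 0
G(3) = mex{0,0} = 1
G(4) = mex{1,1} = 0
G(5) = mex{0,0} = 1
G(6) = mex{1,1} = 0
G(7) = mex{0,0,0} = 1
G(8) = mex{1,1,1} = 0
G(9) = mex{0,0,0,0} = 1
G(10) = mex{1,1,1,1} = 0
G(11) = mex{0,0,0,0} = 1
G(12) = mex{1,1,1,1} = 0
G(13) = mex{0,0,0,0} = 1
G(14) = mex{1,1,1,1} = 0
G(15) = mex{0,0,0,0} = 1
G(16) = mex{1,1,1,1} = 0
G_B(16) = 0.
Combined Grundy value = 1 ⊕ 0 = 1.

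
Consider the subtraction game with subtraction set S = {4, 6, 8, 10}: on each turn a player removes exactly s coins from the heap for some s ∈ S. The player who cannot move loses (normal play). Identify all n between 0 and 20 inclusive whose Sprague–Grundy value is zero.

0, 1, 2, 3, 14, 15, 16, 17

n :  0  1  2  3  4  5  6  7  8  9 10 11 12 13 14 15 16 17 18 19 20
G :  0  0  0  0  1  1  1  1  2  2  2  2  3  3  0  0  0  0  1  1  1
P-positions are exactly the n with G(n) = 0.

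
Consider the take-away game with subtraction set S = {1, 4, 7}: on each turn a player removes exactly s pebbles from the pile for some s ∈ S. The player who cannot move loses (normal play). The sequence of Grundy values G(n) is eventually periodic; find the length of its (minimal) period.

8

n :  0  1  2  3  4  5  6  7  8  9 10 11 12 13 14 15 16 17
G :  0  1  0  1  2  0  1  2  0  1  0  1  2  0  1  2  0  1
G(n+8) = G(n) holds for n = 0,…,6 (a full window of length max(S) = 7), so the sequence is purely periodic with period 8.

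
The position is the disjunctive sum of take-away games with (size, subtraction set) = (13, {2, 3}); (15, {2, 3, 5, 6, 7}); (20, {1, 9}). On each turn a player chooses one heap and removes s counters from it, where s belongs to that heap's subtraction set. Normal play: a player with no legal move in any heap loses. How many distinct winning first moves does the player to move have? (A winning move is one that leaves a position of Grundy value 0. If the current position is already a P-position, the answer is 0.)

Heap A, S = {2, 3}:
G(0) = 0
G(1) = mex{} = 0
G(2) = mex{0} = 1
G(3) = mex{0,0} = 1
G(4) = mex{1,0} = 2
G(5) = mex{1,1} = 0
G(6) = mex{2,1} = 0
G(7) = mex{0,2} = 1
G(8) = mex{0,0} = 1
G(9) = mex{1,0} = 2
G(10) = mex{1,1} = 0
G(11) = mex{2,1} = 0
G(12) = mex{0,2} = 1
G(13) = mex{0,0} = 1
G_A(13) = 1.
Heap B, S = {2, 3, 5, 6, 7}:
n :  0  1  2  3  4  5  6  7  8  9 10 11 12 13 14 15
G :  0  0  1  1  2  2  3  3  4  0  0  1  1  2  2  3
G_B(15) = 3.
Heap C, S = {1, 9}:
G(0) = 0
G(1) = mex{0} = 1
G(2) = mex{1} = 0
G(3) = mex{0} = 1
G(4) = mex{1} = 0
G(5) = mex{0} = 1
G(6) = mex{1} = 0
G(7) = mex{0} = 1
G(8) = mex{1} = 0
G(9) = mex{0,0} = 1
G(10) = mex{1,1} = 0
G(11) = mex{0,0} = 1
G(12) = mex{1,1} = 0
G(13) = mex{0,0} = 1
G(14) = mex{1,1} = 0
G(15) = mex{0,0} = 1
G(16) = mex{1,1} = 0
G(17) = mex{0,0} = 1
G(18) = mex{1,1} = 0
G(19) = mex{0,0} = 1
G(20) = mex{1,1} = 0
G_C(20) = 0.
Combined Grundy value = 1 ⊕ 3 ⊕ 0 = 2.
A winning move leaves total XOR = 0, i.e. changes one component's Grundy value g to g ⊕ X where X is the current total.
Heap A: need g' = 1⊕2 = 3. Options: 13−2→G=0, 13−3→G=0. Hits: 0.
Heap B: need g' = 3⊕2 = 1. Options: 15−2→G=2, 15−3→G=1, 15−5→G=0, 15−6→G=0, 15−7→G=4. Hits: 1.
Heap C: need g' = 0⊕2 = 2. Options: 20−1→G=1, 20−9→G=1. Hits: 0.

1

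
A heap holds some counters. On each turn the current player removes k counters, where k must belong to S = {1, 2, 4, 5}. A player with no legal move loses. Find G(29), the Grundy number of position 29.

G(0) = 0
G(1) = mex{0} = 1
G(2) = mex{1,0} = 2
G(3) = mex{2,1} = 0
G(4) = mex{0,2,0} = 1
G(5) = mex{1,0,1,0} = 2
G(6) = mex{2,1,2,1} = 0
G(7) = mex{0,2,0,2} = 1
G(8) = mex{1,0,1,0} = 2
G(9) = mex{2,1,2,1} = 0
G(10) = mex{0,2,0,2} = 1
G(11) = mex{1,0,1,0} = 2
G(12) = mex{2,1,2,1} = 0
G(13) = mex{0,2,0,2} = 1
G(14) = mex{1,0,1,0} = 2
G(15) = mex{2,1,2,1} = 0
G(16) = mex{0,2,0,2} = 1
G(17) = mex{1,0,1,0} = 2
G(18) = mex{2,1,2,1} = 0
G(19) = mex{0,2,0,2} = 1
G(20) = mex{1,0,1,0} = 2
G(21) = mex{2,1,2,1} = 0
G(22) = mex{0,2,0,2} = 1
G(23) = mex{1,0,1,0} = 2
G(24) = mex{2,1,2,1} = 0
G(25) = mex{0,2,0,2} = 1
G(26) = mex{1,0,1,0} = 2
G(27) = mex{2,1,2,1} = 0
G(28) = mex{0,2,0,2} = 1
G(29) = mex{1,0,1,0} = 2

2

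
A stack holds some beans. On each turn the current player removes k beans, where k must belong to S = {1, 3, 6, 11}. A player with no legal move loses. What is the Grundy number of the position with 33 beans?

G(0) = 0
G(1) = mex{0} = 1
G(2) = mex{1} = 0
G(3) = mex{0,0} = 1
G(4) = mex{1,1} = 0
G(5) = mex{0,0} = 1
G(6) = mex{1,1,0} = 2
G(7) = mex{2,0,1} = 3
G(8) = mex{3,1,0} = 2
G(9) = mex{2,2,1} = 0
G(10) = mex{0,3,0} = 1
G(11) = mex{1,2,1,0} = 3
G(12) = mex{3,0,2,1} = 4
G(13) = mex{4,1,3,0} = 2
G(14) = mex{2,3,2,1} = 0
G(15) = mex{0,4,0,0} = 1
G(16) = mex{1,2,1,1} = 0
G(17) = mex{0,0,3,2} = 1
G(18) = mex{1,1,4,3} = 0
G(19) = mex{0,0,2,2} = 1
G(20) = mex{1,1,0,0} = 2
G(21) = mex{2,0,1,1} = 3
G(22) = mex{3,1,0,3} = 2
G(23) = mex{2,2,1,4} = 0
G(24) = mex{0,3,0,2} = 1
G(25) = mex{1,2,1,0} = 3
G(26) = mex{3,0,2,1} = 4
G(27) = mex{4,1,3,0} = 2
G(28) = mex{2,3,2,1} = 0
G(29) = mex{0,4,0,0} = 1
G(30) = mex{1,2,1,1} = 0
G(31) = mex{0,0,3,2} = 1
G(32) = mex{1,1,4,3} = 0
G(33) = mex{0,0,2,2} = 1

1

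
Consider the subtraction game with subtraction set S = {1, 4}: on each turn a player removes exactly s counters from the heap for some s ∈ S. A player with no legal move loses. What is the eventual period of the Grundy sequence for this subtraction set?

G(0) = 0
G(1) = mex{0} = 1
G(2) = mex{1} = 0
G(3) = mex{0} = 1
G(4) = mex{1,0} = 2
G(5) = mex{2,1} = 0
G(6) = mex{0,0} = 1
G(7) = mex{1,1} = 0
G(8) = mex{0,2} = 1
G(9) = mex{1,0} = 2
G(10) = mex{2,1} = 0
G(11) = mex{0,0} = 1
G(12) = mex{1,1} = 0
G(13) = mex{0,2} = 1
G(14) = mex{1,0} = 2
G(n+5) = G(n) holds for n = 0,…,3 (a full window of length max(S) = 4), so the sequence is purely periodic with period 5.

5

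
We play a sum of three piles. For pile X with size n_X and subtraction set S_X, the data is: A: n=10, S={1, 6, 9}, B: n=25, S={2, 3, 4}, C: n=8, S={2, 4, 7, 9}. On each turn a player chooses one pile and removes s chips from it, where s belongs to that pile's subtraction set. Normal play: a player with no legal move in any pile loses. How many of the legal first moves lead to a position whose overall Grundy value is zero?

3

Pile A, S = {1, 6, 9}:
G(0) = 0
G(1) = mex{0} = 1
G(2) = mex{1} = 0
G(3) = mex{0} = 1
G(4) = mex{1} = 0
G(5) = mex{0} = 1
G(6) = mex{1,0} = 2
G(7) = mex{2,1} = 0
G(8) = mex{0,0} = 1
G(9) = mex{1,1,0} = 2
G(10) = mex{2,0,1} = 3
G_A(10) = 3.
Pile B, S = {2, 3, 4}:
G(0) = 0
G(1) = mex{} = 0
G(2) = mex{0} = 1
G(3) = mex{0,0} = 1
G(4) = mex{1,0,0} = 2
G(5) = mex{1,1,0} = 2
G(6) = mex{2,1,1} = 0
G(7) = mex{2,2,1} = 0
G(8) = mex{0,2,2} = 1
G(9) = mex{0,0,2} = 1
G(10) = mex{1,0,0} = 2
G(11) = mex{1,1,0} = 2
G(12) = mex{2,1,1} = 0
G(13) = mex{2,2,1} = 0
G(14) = mex{0,2,2} = 1
G(15) = mex{0,0,2} = 1
G(16) = mex{1,0,0} = 2
G(17) = mex{1,1,0} = 2
G(18) = mex{2,1,1} = 0
G(19) = mex{2,2,1} = 0
G(20) = mex{0,2,2} = 1
G(21) = mex{0,0,2} = 1
G(22) = mex{1,0,0} = 2
G(23) = mex{1,1,0} = 2
G(24) = mex{2,1,1} = 0
G(25) = mex{2,2,1} = 0
G_B(25) = 0.
Pile C, S = {2, 4, 7, 9}:
n : 0 1 2 3 4 5 6 7 8
G : 0 0 1 1 2 2 0 3 1
G_C(8) = 1.
Combined Grundy value = 3 ⊕ 0 ⊕ 1 = 2.
A winning move leaves total XOR = 0, i.e. changes one component's Grundy value g to g ⊕ X where X is the current total.
Pile A: need g' = 3⊕2 = 1. Options: 10−1→G=2, 10−6→G=0, 10−9→G=1. Hits: 1.
Pile B: need g' = 0⊕2 = 2. Options: 25−2→G=2, 25−3→G=2, 25−4→G=1. Hits: 2.
Pile C: need g' = 1⊕2 = 3. Options: 8−2→G=0, 8−4→G=2, 8−7→G=0. Hits: 0.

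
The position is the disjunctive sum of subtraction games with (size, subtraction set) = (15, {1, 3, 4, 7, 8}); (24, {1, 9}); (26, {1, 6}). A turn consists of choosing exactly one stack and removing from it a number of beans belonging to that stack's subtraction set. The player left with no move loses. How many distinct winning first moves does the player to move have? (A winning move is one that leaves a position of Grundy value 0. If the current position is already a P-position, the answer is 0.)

Stack A, S = {1, 3, 4, 7, 8}:
n :  0  1  2  3  4  5  6  7  8  9 10 11 12 13 14 15
G :  0  1  0  1  2  3  2  3  4  5  4  0  1  0  1  2
G_A(15) = 2.
Stack B, S = {1, 9}:
G(0) = 0
G(1) = mex{0} = 1
G(2) = mex{1} = 0
G(3) = mex{0} = 1
G(4) = mex{1} = 0
G(5) = mex{0} = 1
G(6) = mex{1} = 0
G(7) = mex{0} = 1
G(8) = mex{1} = 0
G(9) = mex{0,0} = 1
G(10) = mex{1,1} = 0
G(11) = mex{0,0} = 1
G(12) = mex{1,1} = 0
G(13) = mex{0,0} = 1
G(14) = mex{1,1} = 0
G(15) = mex{0,0} = 1
G(16) = mex{1,1} = 0
G(17) = mex{0,0} = 1
G(18) = mex{1,1} = 0
G(19) = mex{0,0} = 1
G(20) = mex{1,1} = 0
G(21) = mex{0,0} = 1
G(22) = mex{1,1} = 0
G(23) = mex{0,0} = 1
G(24) = mex{1,1} = 0
G_B(24) = 0.
Stack C, S = {1, 6}:
n :  0  1  2  3  4  5  6  7  8  9 10 11 12 13 14 15 16 17 18 19 20 21 22 23 24 25 26
G :  0  1  0  1  0  1  2  0  1  0  1  0  1  2  0  1  0  1  0  1  2  0  1  0  1  0  1
G_C(26) = 1.
Combined Grundy value = 2 ⊕ 0 ⊕ 1 = 3.
A winning move leaves total XOR = 0, i.e. changes one component's Grundy value g to g ⊕ X where X is the current total.
Stack A: need g' = 2⊕3 = 1. Options: 15−1→G=1, 15−3→G=1, 15−4→G=0, 15−7→G=4, 15−8→G=3. Hits: 2.
Stack B: need g' = 0⊕3 = 3. Options: 24−1→G=1, 24−9→G=1. Hits: 0.
Stack C: need g' = 1⊕3 = 2. Options: 26−1→G=0, 26−6→G=2. Hits: 1.

3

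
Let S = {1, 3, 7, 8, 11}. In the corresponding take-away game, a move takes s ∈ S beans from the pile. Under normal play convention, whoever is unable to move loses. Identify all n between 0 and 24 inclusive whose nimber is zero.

n :  0  1  2  3  4  5  6  7  8  9 10 11 12 13 14 15 16 17 18 19 20 21 22 23 24
G :  0  1  0  1  0  1  0  1  2  3  2  3  2  3  2  3  0  1  0  1  0  1  0  1  2
P-positions are exactly the n with G(n) = 0.

0, 2, 4, 6, 16, 18, 20, 22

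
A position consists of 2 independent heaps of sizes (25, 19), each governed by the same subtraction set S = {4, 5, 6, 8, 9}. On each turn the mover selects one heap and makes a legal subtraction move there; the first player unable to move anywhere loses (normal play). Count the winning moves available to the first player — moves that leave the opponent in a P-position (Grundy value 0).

3

All heaps use S = {4, 5, 6, 8, 9}:
n :  0  1  2  3  4  5  6  7  8  9 10 11 12 13 14 15 16 17 18 19 20 21 22 23 24 25
G :  0  0  0  0  1  1  1  1  2  2  2  2  3  0  0  0  0  1  1  1  1  2  2  2  2  3
Heap A: G(25) = 3.
Heap B: G(19) = 1.
Combined Grundy value = 3 ⊕ 1 = 2.
A winning move leaves total XOR = 0, i.e. changes one component's Grundy value g to g ⊕ X where X is the current total.
Heap A: need g' = 3⊕2 = 1. Options: 25−4→G=2, 25−5→G=1, 25−6→G=1, 25−8→G=1, 25−9→G=0. Hits: 3.
Heap B: need g' = 1⊕2 = 3. Options: 19−4→G=0, 19−5→G=0, 19−6→G=0, 19−8→G=2, 19−9→G=2. Hits: 0.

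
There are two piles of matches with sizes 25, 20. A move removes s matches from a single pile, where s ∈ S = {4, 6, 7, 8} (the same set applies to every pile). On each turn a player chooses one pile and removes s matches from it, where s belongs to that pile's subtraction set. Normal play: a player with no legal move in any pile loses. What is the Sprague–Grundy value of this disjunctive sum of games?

All piles use S = {4, 6, 7, 8}:
n :  0  1  2  3  4  5  6  7  8  9 10 11 12 13 14 15 16 17 18 19 20 21 22 23 24 25
G :  0  0  0  0  1  1  1  1  2  2  2  2  0  0  0  0  1  1  1  1  2  2  2  2  0  0
Pile A: G(25) = 0.
Pile B: G(20) = 2.
Combined Grundy value = 0 ⊕ 2 = 2.

2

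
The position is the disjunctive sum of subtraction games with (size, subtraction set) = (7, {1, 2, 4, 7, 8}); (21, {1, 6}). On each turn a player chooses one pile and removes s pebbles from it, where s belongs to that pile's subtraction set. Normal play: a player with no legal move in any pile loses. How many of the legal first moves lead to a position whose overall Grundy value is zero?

4

Pile A, S = {1, 2, 4, 7, 8}:
G(0) = 0
G(1) = mex{0} = 1
G(2) = mex{1,0} = 2
G(3) = mex{2,1} = 0
G(4) = mex{0,2,0} = 1
G(5) = mex{1,0,1} = 2
G(6) = mex{2,1,2} = 0
G(7) = mex{0,2,0,0} = 1
G_A(7) = 1.
Pile B, S = {1, 6}:
G(0) = 0
G(1) = mex{0} = 1
G(2) = mex{1} = 0
G(3) = mex{0} = 1
G(4) = mex{1} = 0
G(5) = mex{0} = 1
G(6) = mex{1,0} = 2
G(7) = mex{2,1} = 0
G(8) = mex{0,0} = 1
G(9) = mex{1,1} = 0
G(10) = mex{0,0} = 1
G(11) = mex{1,1} = 0
G(12) = mex{0,2} = 1
G(13) = mex{1,0} = 2
G(14) = mex{2,1} = 0
G(15) = mex{0,0} = 1
G(16) = mex{1,1} = 0
G(17) = mex{0,0} = 1
G(18) = mex{1,1} = 0
G(19) = mex{0,2} = 1
G(20) = mex{1,0} = 2
G(21) = mex{2,1} = 0
G_B(21) = 0.
Combined Grundy value = 1 ⊕ 0 = 1.
A winning move leaves total XOR = 0, i.e. changes one component's Grundy value g to g ⊕ X where X is the current total.
Pile A: need g' = 1⊕1 = 0. Options: 7−1→G=0, 7−2→G=2, 7−4→G=0, 7−7→G=0. Hits: 3.
Pile B: need g' = 0⊕1 = 1. Options: 21−1→G=2, 21−6→G=1. Hits: 1.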